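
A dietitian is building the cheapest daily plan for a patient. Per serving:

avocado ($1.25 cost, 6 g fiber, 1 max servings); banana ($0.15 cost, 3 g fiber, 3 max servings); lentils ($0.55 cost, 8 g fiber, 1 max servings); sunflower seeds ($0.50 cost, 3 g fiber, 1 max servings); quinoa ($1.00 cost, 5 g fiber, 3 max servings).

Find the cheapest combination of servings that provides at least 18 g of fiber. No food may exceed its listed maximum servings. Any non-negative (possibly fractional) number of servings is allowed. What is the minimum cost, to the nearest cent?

Cost per g of fiber: banana $0.0500, lentils $0.0688, sunflower seeds $0.1667, quinoa $0.2000, avocado $0.2083.
Take 3 servings of banana: +9.0 g fiber for $0.45 (total $0.45, still need 9.0 g).
Take 1 serving of lentils: +8.0 g fiber for $0.55 (total $1.00, still need 1.0 g).
Take 0.3333 servings of sunflower seeds: +1.0 g fiber for $0.17 (total $1.17, still need 0.0 g).
Filling from the cheapest source first is optimal under one linear minimum: $1.17.

$1.17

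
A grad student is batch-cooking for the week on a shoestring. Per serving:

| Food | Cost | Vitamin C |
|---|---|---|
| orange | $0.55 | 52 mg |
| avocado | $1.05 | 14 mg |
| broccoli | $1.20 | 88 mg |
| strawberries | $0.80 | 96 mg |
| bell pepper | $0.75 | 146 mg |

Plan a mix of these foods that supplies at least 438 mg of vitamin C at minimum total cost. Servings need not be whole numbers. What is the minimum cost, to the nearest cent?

$2.25

Cost per mg of vitamin C: bell pepper $0.0051, strawberries $0.0083, orange $0.0106, broccoli $0.0136, avocado $0.0750.
With no serving limits, use only bell pepper: 438 mg / 146 mg = 3 servings × $0.75 = $2.25.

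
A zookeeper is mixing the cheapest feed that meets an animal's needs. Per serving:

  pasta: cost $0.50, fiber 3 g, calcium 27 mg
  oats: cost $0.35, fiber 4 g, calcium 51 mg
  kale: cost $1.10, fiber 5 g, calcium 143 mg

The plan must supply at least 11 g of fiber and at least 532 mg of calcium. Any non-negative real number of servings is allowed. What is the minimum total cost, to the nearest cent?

$3.65

Minimising a linear cost over {fiber ≥ 11, calcium ≥ 532, servings ≥ 0} — the optimum is at a vertex, using one or two foods.
pasta only: max(11/3, 532/27) = 19.7 servings → $9.85.
oats only: max(11/4, 532/51) = 10.43 servings → $3.65.
kale only: max(11/5, 532/143) = 3.72 servings → $4.09.
pasta + oats: intersection lies outside the first quadrant.
pasta + kale with both targets exact would need a negative amount; discard.
oats + kale: the both-tight solution has a negative serving — not a feasible corner.
Cheapest feasible corner: $3.65.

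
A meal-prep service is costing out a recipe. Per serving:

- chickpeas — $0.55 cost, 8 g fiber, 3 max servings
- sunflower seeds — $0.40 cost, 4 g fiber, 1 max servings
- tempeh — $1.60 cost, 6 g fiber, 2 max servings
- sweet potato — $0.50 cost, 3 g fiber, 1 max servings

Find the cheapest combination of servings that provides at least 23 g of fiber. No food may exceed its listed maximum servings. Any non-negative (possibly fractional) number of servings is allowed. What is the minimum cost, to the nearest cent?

$1.58

Cost per g of fiber: chickpeas $0.0688, sunflower seeds $0.1000, sweet potato $0.1667, tempeh $0.2667.
Take 2.875 servings of chickpeas: +23.0 g fiber for $1.58 (total $1.58, still need 0.0 g).
Greedy by cheapest-per-g is optimal for a single linear constraint, so the minimum cost is $1.58.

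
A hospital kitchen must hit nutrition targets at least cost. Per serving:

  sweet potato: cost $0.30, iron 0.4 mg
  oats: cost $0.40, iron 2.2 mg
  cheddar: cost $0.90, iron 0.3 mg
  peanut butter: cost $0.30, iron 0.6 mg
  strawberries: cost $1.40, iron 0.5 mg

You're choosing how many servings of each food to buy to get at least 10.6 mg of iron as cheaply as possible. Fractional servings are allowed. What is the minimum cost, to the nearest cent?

$1.93

Cost per mg of iron: oats $0.1818, peanut butter $0.5000, sweet potato $0.7500, strawberries $2.8000, cheddar $3.0000.
With no serving limits, use only oats: 10.6 mg / 2.2 mg = 4.818 servings × $0.40 = $1.93.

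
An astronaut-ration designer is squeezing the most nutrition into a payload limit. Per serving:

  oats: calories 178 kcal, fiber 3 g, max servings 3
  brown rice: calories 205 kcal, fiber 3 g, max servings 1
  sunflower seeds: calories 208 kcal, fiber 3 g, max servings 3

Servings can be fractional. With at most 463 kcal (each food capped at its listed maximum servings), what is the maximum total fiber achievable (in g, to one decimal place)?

7.8 g

Fiber per kcal: oats 0.01685, brown rice 0.01463, sunflower seeds 0.01442.
Take 2.601 servings of oats: uses 463 kcal, +7.8 g fiber (running total 7.8 g).
Greedy by best ratio exhausts the calories allowance optimally: 7.8 g.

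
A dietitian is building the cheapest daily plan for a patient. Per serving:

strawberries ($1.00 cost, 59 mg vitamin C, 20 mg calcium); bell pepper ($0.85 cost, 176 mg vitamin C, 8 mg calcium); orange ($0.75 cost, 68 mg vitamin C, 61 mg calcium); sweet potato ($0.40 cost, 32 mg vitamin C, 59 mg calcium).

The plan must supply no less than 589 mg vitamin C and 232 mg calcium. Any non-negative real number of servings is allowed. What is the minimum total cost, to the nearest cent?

Two binding constraints pin down two serving amounts, so the optimal mix uses at most two foods. The candidates are each food alone (scaled to the tighter of vitamin C/calcium) and each pair with both constraints tight.
strawberries only: max(589/59, 232/20) = 11.6 servings → $11.60.
bell pepper only: max(589/176, 232/8) = 29 servings → $24.65.
orange only: max(589/68, 232/61) = 8.662 servings → $6.50.
sweet potato only: max(589/32, 232/59) = 18.41 servings → $7.36.
strawberries + bell pepper: the both-tight solution has a negative serving — not a feasible corner.
strawberries + orange with both tight: 9.001 servings and 0.8522 servings → $9.64.
strawberries + sweet potato with both tight: 9.619 servings and 0.6716 servings → $9.89.
bell pepper + orange with both tight: 1.977 servings and 3.544 servings → $4.34.
bell pepper + sweet potato with both tight: 2.698 servings and 3.566 servings → $3.72.
orange + sweet potato with both targets exact would need a negative amount; discard.
Cheapest feasible corner: $3.72.

$3.72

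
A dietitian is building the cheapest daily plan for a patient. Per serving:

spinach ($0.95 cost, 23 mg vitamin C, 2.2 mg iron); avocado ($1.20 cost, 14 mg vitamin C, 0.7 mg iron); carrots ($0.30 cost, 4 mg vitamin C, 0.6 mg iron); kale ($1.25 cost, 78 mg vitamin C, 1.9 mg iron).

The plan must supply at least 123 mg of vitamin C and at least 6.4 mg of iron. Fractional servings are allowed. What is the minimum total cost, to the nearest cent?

An LP optimum is at a vertex; with two nutrient constraints at most two foods are used. Check each candidate.
spinach only: max(123/23, 6.4/2.2) = 5.348 servings → $5.08.
avocado only: max(123/14, 6.4/0.7) = 9.143 servings → $10.97.
carrots only: max(123/4, 6.4/0.6) = 30.75 servings → $9.22.
kale only: max(123/78, 6.4/1.9) = 3.368 servings → $4.21.
spinach + avocado with both tight: 0.2381 servings and 8.395 servings → $10.30.
spinach + carrots: the both-tight solution has a negative serving — not a feasible corner.
spinach + kale with both tight: 2.076 servings and 0.9648 servings → $3.18.
avocado + carrots with both tight: 8.607 servings and 0.625 servings → $10.52.
avocado + kale: intersection lies outside the first quadrant.
carrots + kale with both tight: 6.773 servings and 1.23 servings → $3.57.
The minimum over all feasible corners is $3.18.

$3.18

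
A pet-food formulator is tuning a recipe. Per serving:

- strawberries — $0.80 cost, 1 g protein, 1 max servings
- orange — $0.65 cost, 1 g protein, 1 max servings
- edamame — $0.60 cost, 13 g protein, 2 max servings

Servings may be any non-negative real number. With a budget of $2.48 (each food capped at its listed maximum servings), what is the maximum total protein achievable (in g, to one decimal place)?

Protein per dollar: edamame 21.67, orange 1.538, strawberries 1.25.
Take 2 servings of edamame: spends $1.20, +26.0 g protein (running total 26.0 g).
Take 1 serving of orange: spends $0.65, +1.0 g protein (running total 27.0 g).
Take 0.7875 servings of strawberries: spends $0.63, +0.8 g protein (running total 27.8 g).
Greedy by best ratio exhausts the cost allowance optimally: 27.8 g.

27.8 g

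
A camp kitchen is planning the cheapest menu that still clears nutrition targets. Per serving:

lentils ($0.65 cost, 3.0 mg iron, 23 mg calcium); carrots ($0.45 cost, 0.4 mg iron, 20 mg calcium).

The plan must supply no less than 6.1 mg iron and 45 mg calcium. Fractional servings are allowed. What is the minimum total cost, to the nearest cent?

With two linear requirements the optimum uses one or two foods; enumerate the corners.
lentils only: max(6.1/3.0, 45/23) = 2.033 servings → $1.32.
carrots only: max(6.1/0.4, 45/20) = 15.25 servings → $6.86.
lentils + carrots with both targets exact would need a negative amount; discard.
The minimum over all feasible corners is $1.32.

$1.32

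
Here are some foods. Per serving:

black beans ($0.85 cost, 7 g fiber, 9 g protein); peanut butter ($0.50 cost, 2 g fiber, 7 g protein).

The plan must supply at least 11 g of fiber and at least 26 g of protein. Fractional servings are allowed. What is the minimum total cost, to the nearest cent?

Minimising a linear cost over {fiber ≥ 11, protein ≥ 26, servings ≥ 0} — the optimum is at a vertex, using one or two foods.
black beans only: max(11/7, 26/9) = 2.889 servings → $2.46.
peanut butter only: max(11/2, 26/7) = 5.5 servings → $2.75.
black beans + peanut butter with both tight: 0.8065 servings and 2.677 servings → $2.02.
So the least-cost plan costs $2.02.

$2.02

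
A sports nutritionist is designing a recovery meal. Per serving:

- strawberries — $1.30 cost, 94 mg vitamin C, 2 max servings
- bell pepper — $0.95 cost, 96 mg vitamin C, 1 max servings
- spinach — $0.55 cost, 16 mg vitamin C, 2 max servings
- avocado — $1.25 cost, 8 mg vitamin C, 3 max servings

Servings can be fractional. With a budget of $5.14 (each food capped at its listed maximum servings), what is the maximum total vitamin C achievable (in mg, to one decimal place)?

Vitamin C per dollar: bell pepper 101.1, strawberries 72.31, spinach 29.09, avocado 6.4.
Take 1 serving of bell pepper: spends $0.95, +96.0 mg vitamin C (running total 96.0 mg).
Take 2 servings of strawberries: spends $2.60, +188.0 mg vitamin C (running total 284.0 mg).
Take 2 servings of spinach: spends $1.10, +32.0 mg vitamin C (running total 316.0 mg).
Take 0.392 servings of avocado: spends $0.49, +3.1 mg vitamin C (running total 319.1 mg).
Filling greedily by vitamin C-per-dollar is optimal for one linear limit, giving 319.1 mg.

319.1 mg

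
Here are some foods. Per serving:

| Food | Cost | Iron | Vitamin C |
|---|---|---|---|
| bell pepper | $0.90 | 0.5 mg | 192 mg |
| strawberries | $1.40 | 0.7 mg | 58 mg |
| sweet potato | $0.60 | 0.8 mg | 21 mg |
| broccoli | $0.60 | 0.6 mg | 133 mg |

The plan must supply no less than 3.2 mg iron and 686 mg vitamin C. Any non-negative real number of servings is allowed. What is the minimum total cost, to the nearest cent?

$3.17

With two linear requirements the optimum uses one or two foods; enumerate the corners.
bell pepper only: max(3.2/0.5, 686/192) = 6.4 servings → $5.76.
strawberries only: max(3.2/0.7, 686/58) = 11.83 servings → $16.56.
sweet potato only: max(3.2/0.8, 686/21) = 32.67 servings → $19.60.
broccoli only: max(3.2/0.6, 686/133) = 5.333 servings → $3.20.
bell pepper + strawberries with both tight: 2.795 servings and 2.575 servings → $6.12.
bell pepper + sweet potato with both tight: 3.365 servings and 1.897 servings → $4.17.
bell pepper + broccoli: intersection lies outside the first quadrant.
strawberries + sweet potato: the both-tight solution has a negative serving — not a feasible corner.
strawberries + broccoli with both tight: 0.2401 servings and 5.053 servings → $3.37.
sweet potato + broccoli with both tight: 0.1493 servings and 5.134 servings → $3.17.
Cheapest feasible corner: $3.17.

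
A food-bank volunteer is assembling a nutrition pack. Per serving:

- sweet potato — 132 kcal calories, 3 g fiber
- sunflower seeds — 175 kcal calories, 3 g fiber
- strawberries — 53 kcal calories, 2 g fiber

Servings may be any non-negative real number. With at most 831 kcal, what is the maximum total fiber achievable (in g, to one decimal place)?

31.4 g

Fiber per kcal: strawberries 0.03774, sweet potato 0.02273, sunflower seeds 0.01714.
With no serving limits, spend the whole calories allowance on strawberries: 831 kcal / 53 kcal × 2 g = 31.4 g.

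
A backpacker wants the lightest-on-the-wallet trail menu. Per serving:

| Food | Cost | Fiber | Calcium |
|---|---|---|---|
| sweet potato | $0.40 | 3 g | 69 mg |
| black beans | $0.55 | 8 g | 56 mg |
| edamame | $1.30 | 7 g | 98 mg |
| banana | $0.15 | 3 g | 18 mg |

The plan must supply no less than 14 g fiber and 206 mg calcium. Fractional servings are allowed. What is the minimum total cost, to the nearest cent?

Two binding constraints pin down two serving amounts, so the optimal mix uses at most two foods. The candidates are each food alone (scaled to the tighter of fiber/calcium) and each pair with both constraints tight.
sweet potato only: max(14/3, 206/69) = 4.667 servings → $1.87.
black beans only: max(14/8, 206/56) = 3.679 servings → $2.02.
edamame only: max(14/7, 206/98) = 2.102 servings → $2.73.
banana only: max(14/3, 206/18) = 11.44 servings → $1.72.
sweet potato + black beans with both tight: 2.25 servings and 0.9062 servings → $1.40.
sweet potato + edamame with both tight: 0.3704 servings and 1.841 servings → $2.54.
sweet potato + banana with both tight: 2.392 servings and 2.275 servings → $1.30.
black beans + edamame with both targets exact would need a negative amount; discard.
black beans + banana: intersection lies outside the first quadrant.
edamame + banana: intersection lies outside the first quadrant.
The minimum over all feasible corners is $1.30.

$1.30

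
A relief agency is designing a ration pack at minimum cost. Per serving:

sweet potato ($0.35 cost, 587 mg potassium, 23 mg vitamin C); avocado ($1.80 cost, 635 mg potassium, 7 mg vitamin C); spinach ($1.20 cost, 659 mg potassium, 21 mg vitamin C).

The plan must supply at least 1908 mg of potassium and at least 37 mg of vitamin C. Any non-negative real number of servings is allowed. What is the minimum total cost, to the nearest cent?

$1.14

An LP optimum is at a vertex; with two nutrient constraints at most two foods are used. Check each candidate.
sweet potato only: max(1908/587, 37/23) = 3.25 servings → $1.14.
avocado only: max(1908/635, 37/7) = 5.286 servings → $9.51.
spinach only: max(1908/659, 37/21) = 2.895 servings → $3.47.
sweet potato + avocado with both tight: 0.966 servings and 2.112 servings → $4.14.
sweet potato + spinach: the both-tight solution has a negative serving — not a feasible corner.
avocado + spinach with both tight: 1.798 servings and 1.162 servings → $4.63.
Cheapest feasible corner: $1.14.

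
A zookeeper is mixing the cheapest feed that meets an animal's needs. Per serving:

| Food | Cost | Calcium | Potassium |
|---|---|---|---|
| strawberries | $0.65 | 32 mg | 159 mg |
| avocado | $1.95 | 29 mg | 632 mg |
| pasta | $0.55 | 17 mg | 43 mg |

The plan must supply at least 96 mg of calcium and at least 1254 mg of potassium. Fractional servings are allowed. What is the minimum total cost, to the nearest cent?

$4.12

For a min-cost LP with two ≥-constraints, a basic feasible solution has at most two positive variables.
strawberries only: max(96/32, 1254/159) = 7.887 servings → $5.13.
avocado only: max(96/29, 1254/632) = 3.31 servings → $6.46.
pasta only: max(96/17, 1254/43) = 29.16 servings → $16.04.
strawberries + avocado with both tight: 1.557 servings and 1.593 servings → $4.12.
strawberries + pasta: the both-tight solution has a negative serving — not a feasible corner.
avocado + pasta with both tight: 1.81 servings and 2.559 servings → $4.94.
The minimum over all feasible corners is $4.12.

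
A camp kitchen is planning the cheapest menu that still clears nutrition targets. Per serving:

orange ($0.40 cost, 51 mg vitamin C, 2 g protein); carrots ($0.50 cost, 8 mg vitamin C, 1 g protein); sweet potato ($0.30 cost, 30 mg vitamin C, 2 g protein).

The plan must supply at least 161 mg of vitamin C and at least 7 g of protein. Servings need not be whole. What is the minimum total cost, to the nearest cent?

orange only: max(161/51, 7/2) = 3.5 servings → $1.40.
carrots only: max(161/8, 7/1) = 20.12 servings → $10.06.
sweet potato only: max(161/30, 7/2) = 5.367 servings → $1.61.
orange + carrots with both tight: 3 servings and 1 serving → $1.70.
orange + sweet potato with both tight: 2.667 servings and 0.8333 servings → $1.32.
carrots + sweet potato: the both-tight solution has a negative serving — not a feasible corner.
So the least-cost plan costs $1.32.

$1.32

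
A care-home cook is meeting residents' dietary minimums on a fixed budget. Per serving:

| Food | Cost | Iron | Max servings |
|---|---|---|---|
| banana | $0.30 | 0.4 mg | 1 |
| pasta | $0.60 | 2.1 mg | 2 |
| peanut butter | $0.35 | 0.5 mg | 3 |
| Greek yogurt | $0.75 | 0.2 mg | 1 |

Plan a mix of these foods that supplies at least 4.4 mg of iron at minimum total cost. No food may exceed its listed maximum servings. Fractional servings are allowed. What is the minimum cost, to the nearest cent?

$1.34

Cost per mg of iron: pasta $0.2857, peanut butter $0.7000, banana $0.7500, Greek yogurt $3.7500.
Take 2 servings of pasta: +4.2 mg iron for $1.20 (total $1.20, still need 0.2 mg).
Take 0.4 servings of peanut butter: +0.2 mg iron for $0.14 (total $1.34, still need 0.0 mg).
Greedy by cheapest-per-mg is optimal for a single linear constraint, so the minimum cost is $1.34.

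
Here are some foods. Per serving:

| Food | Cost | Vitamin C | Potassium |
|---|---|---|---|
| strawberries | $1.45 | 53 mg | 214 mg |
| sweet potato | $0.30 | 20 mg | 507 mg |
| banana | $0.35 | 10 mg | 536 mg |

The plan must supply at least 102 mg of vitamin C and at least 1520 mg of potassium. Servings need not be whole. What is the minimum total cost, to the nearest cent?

Two binding constraints pin down two serving amounts, so the optimal mix uses at most two foods. The candidates are each food alone (scaled to the tighter of vitamin C/potassium) and each pair with both constraints tight.
strawberries only: max(102/53, 1520/214) = 7.103 servings → $10.30.
sweet potato only: max(102/20, 1520/507) = 5.1 servings → $1.53.
banana only: max(102/10, 1520/536) = 10.2 servings → $3.57.
strawberries + sweet potato with both tight: 0.9435 servings and 2.6 servings → $2.15.
strawberries + banana with both tight: 1.503 servings and 2.236 servings → $2.96.
sweet potato + banana with both targets exact would need a negative amount; discard.
So the least-cost plan costs $1.53.

$1.53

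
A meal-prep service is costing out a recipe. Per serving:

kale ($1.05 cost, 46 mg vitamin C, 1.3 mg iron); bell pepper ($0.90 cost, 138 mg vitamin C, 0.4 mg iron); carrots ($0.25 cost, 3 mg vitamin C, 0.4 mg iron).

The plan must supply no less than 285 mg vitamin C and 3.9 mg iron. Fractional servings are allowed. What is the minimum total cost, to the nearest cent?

$3.67

kale only: max(285/46, 3.9/1.3) = 6.196 servings → $6.51.
bell pepper only: max(285/138, 3.9/0.4) = 9.75 servings → $8.78.
carrots only: max(285/3, 3.9/0.4) = 95 servings → $23.75.
kale + bell pepper with both tight: 2.635 servings and 1.187 servings → $3.83.
kale + carrots: intersection lies outside the first quadrant.
bell pepper + carrots with both tight: 1.894 servings and 7.856 servings → $3.67.
The minimum over all feasible corners is $3.67.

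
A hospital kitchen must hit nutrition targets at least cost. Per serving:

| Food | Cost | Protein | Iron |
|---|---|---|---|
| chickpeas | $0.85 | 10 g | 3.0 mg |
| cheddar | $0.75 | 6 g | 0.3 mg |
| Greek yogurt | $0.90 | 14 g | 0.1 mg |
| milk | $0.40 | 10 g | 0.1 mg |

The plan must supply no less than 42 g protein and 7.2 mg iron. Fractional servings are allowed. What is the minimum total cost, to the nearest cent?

For a min-cost LP with two ≥-constraints, a basic feasible solution has at most two positive variables.
chickpeas only: max(42/10, 7.2/3.0) = 4.2 servings → $3.57.
cheddar only: max(42/6, 7.2/0.3) = 24 servings → $18.00.
Greek yogurt only: max(42/14, 7.2/0.1) = 72 servings → $64.80.
milk only: max(42/10, 7.2/0.1) = 72 servings → $28.80.
chickpeas + cheddar with both tight: 2.04 servings and 3.6 servings → $4.43.
chickpeas + Greek yogurt with both tight: 2.356 servings and 1.317 servings → $3.19.
chickpeas + milk with both tight: 2.338 servings and 1.862 servings → $2.73.
cheddar + Greek yogurt with both targets exact would need a negative amount; discard.
cheddar + milk with both targets exact would need a negative amount; discard.
Greek yogurt + milk: the both-tight solution has a negative serving — not a feasible corner.
Cheapest feasible corner: $2.73.

$2.73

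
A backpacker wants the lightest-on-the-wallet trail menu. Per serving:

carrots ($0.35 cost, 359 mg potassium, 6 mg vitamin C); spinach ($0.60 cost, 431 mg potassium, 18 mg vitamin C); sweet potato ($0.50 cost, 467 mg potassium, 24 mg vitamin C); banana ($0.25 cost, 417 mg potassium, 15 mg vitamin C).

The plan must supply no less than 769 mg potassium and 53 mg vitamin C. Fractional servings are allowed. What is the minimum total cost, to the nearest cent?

Compare the cost at each extreme point of the feasible region.
carrots only: max(769/359, 53/6) = 8.833 servings → $3.09.
spinach only: max(769/431, 53/18) = 2.944 servings → $1.77.
sweet potato only: max(769/467, 53/24) = 2.208 servings → $1.10.
banana only: max(769/417, 53/15) = 3.533 servings → $0.88.
carrots + spinach with both targets exact would need a negative amount; discard.
carrots + sweet potato with both targets exact would need a negative amount; discard.
carrots + banana with both targets exact would need a negative amount; discard.
spinach + sweet potato: the both-tight solution has a negative serving — not a feasible corner.
spinach + banana: the both-tight solution has a negative serving — not a feasible corner.
sweet potato + banana with both targets exact would need a negative amount; discard.
Cheapest feasible corner: $0.88.

$0.88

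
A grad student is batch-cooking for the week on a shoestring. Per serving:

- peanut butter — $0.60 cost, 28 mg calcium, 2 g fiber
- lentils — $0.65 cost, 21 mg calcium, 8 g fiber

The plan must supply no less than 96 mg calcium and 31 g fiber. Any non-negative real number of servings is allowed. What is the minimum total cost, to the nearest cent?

$2.80

Compare the cost at each extreme point of the feasible region.
peanut butter only: max(96/28, 31/2) = 15.5 servings → $9.30.
lentils only: max(96/21, 31/8) = 4.571 servings → $2.97.
peanut butter + lentils with both tight: 0.6429 servings and 3.714 servings → $2.80.
The minimum over all feasible corners is $2.80.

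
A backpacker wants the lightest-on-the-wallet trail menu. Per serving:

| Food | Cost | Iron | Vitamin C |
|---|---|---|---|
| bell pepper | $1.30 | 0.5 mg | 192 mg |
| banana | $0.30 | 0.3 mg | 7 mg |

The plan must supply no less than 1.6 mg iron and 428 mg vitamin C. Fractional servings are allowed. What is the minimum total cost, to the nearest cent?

$3.33

Compare the cost at each extreme point of the feasible region.
bell pepper only: max(1.6/0.5, 428/192) = 3.2 servings → $4.16.
banana only: max(1.6/0.3, 428/7) = 61.14 servings → $18.34.
bell pepper + banana with both tight: 2.166 servings and 1.723 servings → $3.33.
So the least-cost plan costs $3.33.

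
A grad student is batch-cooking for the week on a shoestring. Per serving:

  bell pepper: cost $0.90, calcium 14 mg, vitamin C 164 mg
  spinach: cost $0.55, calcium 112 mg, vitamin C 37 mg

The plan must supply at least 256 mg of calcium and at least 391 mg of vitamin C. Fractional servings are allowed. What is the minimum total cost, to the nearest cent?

For a min-cost LP with two ≥-constraints, a basic feasible solution has at most two positive variables.
bell pepper only: max(256/14, 391/164) = 18.29 servings → $16.46.
spinach only: max(256/112, 391/37) = 10.57 servings → $5.81.
bell pepper + spinach with both tight: 1.923 servings and 2.045 servings → $2.86.
So the least-cost plan costs $2.86.

$2.86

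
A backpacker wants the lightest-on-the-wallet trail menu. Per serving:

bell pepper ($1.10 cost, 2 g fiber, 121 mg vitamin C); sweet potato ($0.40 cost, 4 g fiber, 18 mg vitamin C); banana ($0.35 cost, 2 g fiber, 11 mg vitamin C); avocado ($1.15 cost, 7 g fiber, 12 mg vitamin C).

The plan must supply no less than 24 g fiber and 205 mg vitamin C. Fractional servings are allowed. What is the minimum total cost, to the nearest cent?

$3.18

The cheapest plan sits at a corner of the feasible region — with two constraints it uses at most two foods.
bell pepper only: max(24/2, 205/121) = 12 servings → $13.20.
sweet potato only: max(24/4, 205/18) = 11.39 servings → $4.56.
banana only: max(24/2, 205/11) = 18.64 servings → $6.52.
avocado only: max(24/7, 205/12) = 17.08 servings → $19.65.
bell pepper + sweet potato with both tight: 0.8661 servings and 5.567 servings → $3.18.
bell pepper + banana with both tight: 0.6636 servings and 11.34 servings → $4.70.
bell pepper + avocado with both tight: 1.394 servings and 3.03 servings → $5.02.
sweet potato + banana: the both-tight solution has a negative serving — not a feasible corner.
sweet potato + avocado with both targets exact would need a negative amount; discard.
banana + avocado: intersection lies outside the first quadrant.
Cheapest feasible corner: $3.18.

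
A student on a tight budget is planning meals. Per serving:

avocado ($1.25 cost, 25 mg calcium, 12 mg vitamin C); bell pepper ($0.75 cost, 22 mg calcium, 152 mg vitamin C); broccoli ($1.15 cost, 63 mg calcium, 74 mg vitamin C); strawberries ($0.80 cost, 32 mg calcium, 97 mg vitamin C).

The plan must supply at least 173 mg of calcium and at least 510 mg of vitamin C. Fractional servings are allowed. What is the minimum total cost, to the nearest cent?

$4.01

Minimising a linear cost over {calcium ≥ 173, vitamin C ≥ 510, servings ≥ 0} — the optimum is at a vertex, using one or two foods.
avocado only: max(173/25, 510/12) = 42.5 servings → $53.12.
bell pepper only: max(173/22, 510/152) = 7.864 servings → $5.90.
broccoli only: max(173/63, 510/74) = 6.892 servings → $7.93.
strawberries only: max(173/32, 510/97) = 5.406 servings → $4.33.
avocado + bell pepper with both tight: 4.264 servings and 3.019 servings → $7.59.
avocado + broccoli with both targets exact would need a negative amount; discard.
avocado + strawberries with both tight: 0.2259 servings and 5.23 servings → $4.47.
bell pepper + broccoli with both tight: 2.432 servings and 1.897 servings → $4.01.
bell pepper + strawberries: the both-tight solution has a negative serving — not a feasible corner.
broccoli + strawberries with both tight: 0.1232 servings and 5.164 servings → $4.27.
The minimum over all feasible corners is $4.01.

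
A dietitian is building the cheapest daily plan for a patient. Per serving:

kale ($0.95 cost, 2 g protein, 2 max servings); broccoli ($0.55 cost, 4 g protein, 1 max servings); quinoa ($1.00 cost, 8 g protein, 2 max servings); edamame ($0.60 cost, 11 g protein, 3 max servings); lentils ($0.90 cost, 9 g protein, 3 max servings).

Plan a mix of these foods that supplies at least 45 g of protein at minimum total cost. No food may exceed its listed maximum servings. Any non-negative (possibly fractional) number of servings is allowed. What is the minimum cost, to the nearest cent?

$3.00

Cost per g of protein: edamame $0.0545, lentils $0.1000, quinoa $0.1250, broccoli $0.1375, kale $0.4750.
Take 3 servings of edamame: +33.0 g protein for $1.80 (total $1.80, still need 12.0 g).
Take 1.333 servings of lentils: +12.0 g protein for $1.20 (total $3.00, still need 0.0 g).
Greedy by cheapest-per-g is optimal for a single linear constraint, so the minimum cost is $3.00.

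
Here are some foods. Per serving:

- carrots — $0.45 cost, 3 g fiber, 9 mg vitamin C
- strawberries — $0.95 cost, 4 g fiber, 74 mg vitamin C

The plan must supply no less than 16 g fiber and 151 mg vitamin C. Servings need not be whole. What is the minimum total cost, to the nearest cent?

At the optimum either one food covers both requirements or two foods hit both targets exactly; no other combination can be cheaper.
carrots only: max(16/3, 151/9) = 16.78 servings → $7.55.
strawberries only: max(16/4, 151/74) = 4 servings → $3.80.
carrots + strawberries with both tight: 3.118 servings and 1.661 servings → $2.98.
So the least-cost plan costs $2.98.

$2.98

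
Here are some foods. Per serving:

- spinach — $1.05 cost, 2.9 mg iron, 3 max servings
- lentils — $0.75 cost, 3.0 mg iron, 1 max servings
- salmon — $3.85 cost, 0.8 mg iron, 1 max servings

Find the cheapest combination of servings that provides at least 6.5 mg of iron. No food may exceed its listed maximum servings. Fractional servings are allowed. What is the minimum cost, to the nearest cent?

$2.02

Cost per mg of iron: lentils $0.2500, spinach $0.3621, salmon $4.8125.
Take 1 serving of lentils: +3.0 mg iron for $0.75 (total $0.75, still need 3.5 mg).
Take 1.207 servings of spinach: +3.5 mg iron for $1.27 (total $2.02, still need 0.0 mg).
Greedy by cheapest-per-mg is optimal for a single linear constraint, so the minimum cost is $2.02.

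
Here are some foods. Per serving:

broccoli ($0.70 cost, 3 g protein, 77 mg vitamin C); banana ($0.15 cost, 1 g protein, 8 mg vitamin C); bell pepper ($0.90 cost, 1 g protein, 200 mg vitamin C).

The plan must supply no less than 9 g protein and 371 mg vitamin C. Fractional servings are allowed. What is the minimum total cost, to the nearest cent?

$2.52

Two binding constraints pin down two serving amounts, so the optimal mix uses at most two foods. The candidates are each food alone (scaled to the tighter of protein/vitamin C) and each pair with both constraints tight.
broccoli only: max(9/3, 371/77) = 4.818 servings → $3.37.
banana only: max(9/1, 371/8) = 46.38 servings → $6.96.
bell pepper only: max(9/1, 371/200) = 9 servings → $8.10.
broccoli + banana: the both-tight solution has a negative serving — not a feasible corner.
broccoli + bell pepper with both tight: 2.732 servings and 0.8031 servings → $2.64.
banana + bell pepper with both tight: 7.443 servings and 1.557 servings → $2.52.
Cheapest feasible corner: $2.52.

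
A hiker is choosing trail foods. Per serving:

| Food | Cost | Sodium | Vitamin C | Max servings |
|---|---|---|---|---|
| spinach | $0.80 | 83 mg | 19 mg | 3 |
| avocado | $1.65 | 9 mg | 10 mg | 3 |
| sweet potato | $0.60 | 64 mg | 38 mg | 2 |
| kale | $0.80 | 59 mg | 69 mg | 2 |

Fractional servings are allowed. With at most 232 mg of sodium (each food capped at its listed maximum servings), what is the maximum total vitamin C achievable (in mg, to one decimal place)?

219.7 mg

Vitamin C per mg sodium: kale 1.169, avocado 1.111, sweet potato 0.5938, spinach 0.2289.
Take 2 servings of kale: uses 118 mg sodium, +138.0 mg vitamin C (running total 138.0 mg).
Take 3 servings of avocado: uses 27 mg sodium, +30.0 mg vitamin C (running total 168.0 mg).
Take 1.359 servings of sweet potato: uses 87 mg sodium, +51.7 mg vitamin C (running total 219.7 mg).
Filling greedily by vitamin C-per-mg sodium is optimal for one linear limit, giving 219.7 mg.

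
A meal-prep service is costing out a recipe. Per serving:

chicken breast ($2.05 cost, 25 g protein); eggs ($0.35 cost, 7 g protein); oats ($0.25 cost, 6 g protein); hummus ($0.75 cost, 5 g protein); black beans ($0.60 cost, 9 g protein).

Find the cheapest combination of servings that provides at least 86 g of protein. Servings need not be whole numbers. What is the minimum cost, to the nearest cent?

Cost per g of protein: oats $0.0417, eggs $0.0500, black beans $0.0667, chicken breast $0.0820, hummus $0.1500.
With no serving limits, use only oats: 86 g / 6 g = 14.33 servings × $0.25 = $3.58.

$3.58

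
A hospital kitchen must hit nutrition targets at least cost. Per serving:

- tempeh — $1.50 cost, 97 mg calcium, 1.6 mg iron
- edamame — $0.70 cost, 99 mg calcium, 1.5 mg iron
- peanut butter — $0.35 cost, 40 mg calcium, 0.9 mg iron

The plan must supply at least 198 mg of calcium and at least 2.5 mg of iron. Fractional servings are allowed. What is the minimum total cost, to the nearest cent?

For a min-cost LP with two ≥-constraints, a basic feasible solution has at most two positive variables.
tempeh only: max(198/97, 2.5/1.6) = 2.041 servings → $3.06.
edamame only: max(198/99, 2.5/1.5) = 2 servings → $1.40.
peanut butter only: max(198/40, 2.5/0.9) = 4.95 servings → $1.73.
tempeh + edamame: intersection lies outside the first quadrant.
tempeh + peanut butter: intersection lies outside the first quadrant.
edamame + peanut butter: the both-tight solution has a negative serving — not a feasible corner.
The minimum over all feasible corners is $1.40.

$1.40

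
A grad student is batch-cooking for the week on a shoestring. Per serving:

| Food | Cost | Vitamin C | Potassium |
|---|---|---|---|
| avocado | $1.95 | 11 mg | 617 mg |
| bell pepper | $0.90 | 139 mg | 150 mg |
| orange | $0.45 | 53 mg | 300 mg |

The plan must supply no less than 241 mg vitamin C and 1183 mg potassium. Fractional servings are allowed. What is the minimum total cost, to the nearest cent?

Minimising a linear cost over {vitamin C ≥ 241, potassium ≥ 1183, servings ≥ 0} — the optimum is at a vertex, using one or two foods.
avocado only: max(241/11, 1183/617) = 21.91 servings → $42.72.
bell pepper only: max(241/139, 1183/150) = 7.887 servings → $7.10.
orange only: max(241/53, 1183/300) = 4.547 servings → $2.05.
avocado + bell pepper with both tight: 1.525 servings and 1.613 servings → $4.43.
avocado + orange: the both-tight solution has a negative serving — not a feasible corner.
bell pepper + orange with both tight: 0.2845 servings and 3.801 servings → $1.97.
So the least-cost plan costs $1.97.

$1.97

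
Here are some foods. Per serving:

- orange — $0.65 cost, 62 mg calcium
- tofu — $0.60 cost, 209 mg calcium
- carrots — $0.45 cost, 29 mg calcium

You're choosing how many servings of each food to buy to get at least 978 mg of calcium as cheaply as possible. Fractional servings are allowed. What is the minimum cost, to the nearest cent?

$2.81

Cost per mg of calcium: tofu $0.0029, orange $0.0105, carrots $0.0155.
With no serving limits, use only tofu: 978 mg / 209 mg = 4.679 servings × $0.60 = $2.81.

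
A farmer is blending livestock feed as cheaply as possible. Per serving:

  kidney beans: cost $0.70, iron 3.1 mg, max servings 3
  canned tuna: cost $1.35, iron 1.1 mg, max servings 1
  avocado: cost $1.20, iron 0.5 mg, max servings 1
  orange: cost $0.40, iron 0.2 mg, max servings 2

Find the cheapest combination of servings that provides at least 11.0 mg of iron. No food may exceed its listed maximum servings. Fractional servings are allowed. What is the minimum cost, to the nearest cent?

Cost per mg of iron: kidney beans $0.2258, canned tuna $1.2273, orange $2.0000, avocado $2.4000.
Take 3 servings of kidney beans: +9.3 mg iron for $2.10 (total $2.10, still need 1.7 mg).
Take 1 serving of canned tuna: +1.1 mg iron for $1.35 (total $3.45, still need 0.6 mg).
Take 2 servings of orange: +0.4 mg iron for $0.80 (total $4.25, still need 0.2 mg).
Take 0.4 servings of avocado: +0.2 mg iron for $0.48 (total $4.73, still need 0.0 mg).
Filling from the cheapest source first is optimal under one linear minimum: $4.73.

$4.73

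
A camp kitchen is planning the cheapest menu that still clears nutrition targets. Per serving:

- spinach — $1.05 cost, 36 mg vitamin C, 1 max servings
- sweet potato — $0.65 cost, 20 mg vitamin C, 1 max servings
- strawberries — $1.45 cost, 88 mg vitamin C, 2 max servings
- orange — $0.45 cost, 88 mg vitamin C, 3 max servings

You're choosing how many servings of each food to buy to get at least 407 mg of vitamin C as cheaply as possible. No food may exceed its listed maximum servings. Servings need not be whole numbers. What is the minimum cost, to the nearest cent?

$3.71

Cost per mg of vitamin C: orange $0.0051, strawberries $0.0165, spinach $0.0292, sweet potato $0.0325.
Take 3 servings of orange: +264.0 mg vitamin C for $1.35 (total $1.35, still need 143.0 mg).
Take 1.625 servings of strawberries: +143.0 mg vitamin C for $2.36 (total $3.71, still need 0.0 mg).
Filling from the cheapest source first is optimal under one linear minimum: $3.71.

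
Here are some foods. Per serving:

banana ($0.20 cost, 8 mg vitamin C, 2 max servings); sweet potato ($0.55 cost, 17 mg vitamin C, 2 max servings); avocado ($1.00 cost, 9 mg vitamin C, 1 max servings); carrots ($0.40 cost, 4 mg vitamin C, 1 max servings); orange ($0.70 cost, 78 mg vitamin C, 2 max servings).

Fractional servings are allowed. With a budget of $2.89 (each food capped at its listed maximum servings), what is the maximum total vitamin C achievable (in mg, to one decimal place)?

205.7 mg

Vitamin C per dollar: orange 111.4, banana 40, sweet potato 30.91, carrots 10, avocado 9.
Take 2 servings of orange: spends $1.40, +156.0 mg vitamin C (running total 156.0 mg).
Take 2 servings of banana: spends $0.40, +16.0 mg vitamin C (running total 172.0 mg).
Take 1.982 servings of sweet potato: spends $1.09, +33.7 mg vitamin C (running total 205.7 mg).
Filling greedily by vitamin C-per-dollar is optimal for one linear limit, giving 205.7 mg.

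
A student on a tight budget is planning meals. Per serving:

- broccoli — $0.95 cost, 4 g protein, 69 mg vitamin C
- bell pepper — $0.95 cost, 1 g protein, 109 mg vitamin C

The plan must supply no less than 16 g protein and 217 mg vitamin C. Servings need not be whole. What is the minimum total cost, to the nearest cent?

A basic optimal solution has at most two foods positive. Try each food alone and each pair with both targets met exactly.
broccoli only: max(16/4, 217/69) = 4 servings → $3.80.
bell pepper only: max(16/1, 217/109) = 16 servings → $15.20.
broccoli + bell pepper: the both-tight solution has a negative serving — not a feasible corner.
Cheapest feasible corner: $3.80.

$3.80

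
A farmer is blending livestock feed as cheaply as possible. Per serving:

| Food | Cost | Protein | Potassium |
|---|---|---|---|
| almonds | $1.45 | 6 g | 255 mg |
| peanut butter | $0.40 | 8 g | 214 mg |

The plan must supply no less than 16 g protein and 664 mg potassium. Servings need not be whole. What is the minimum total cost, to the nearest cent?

$1.24

Minimising a linear cost over {protein ≥ 16, potassium ≥ 664, servings ≥ 0} — the optimum is at a vertex, using one or two foods.
almonds only: max(16/6, 664/255) = 2.667 servings → $3.87.
peanut butter only: max(16/8, 664/214) = 3.103 servings → $1.24.
almonds + peanut butter with both tight: 2.497 servings and 0.127 servings → $3.67.
Cheapest feasible corner: $1.24.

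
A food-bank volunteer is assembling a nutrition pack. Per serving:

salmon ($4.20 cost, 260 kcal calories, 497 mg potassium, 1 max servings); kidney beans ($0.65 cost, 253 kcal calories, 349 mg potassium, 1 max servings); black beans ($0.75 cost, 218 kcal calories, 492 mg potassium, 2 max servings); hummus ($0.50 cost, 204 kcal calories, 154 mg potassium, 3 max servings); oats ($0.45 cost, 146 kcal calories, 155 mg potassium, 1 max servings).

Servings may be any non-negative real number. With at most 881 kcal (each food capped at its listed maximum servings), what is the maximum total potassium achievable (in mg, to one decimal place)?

1736.2 mg

Potassium per kcal: black beans 2.257, salmon 1.912, kidney beans 1.379, oats 1.062, hummus 0.7549.
Take 2 servings of black beans: uses 436 kcal, +984.0 mg potassium (running total 984.0 mg).
Take 1 serving of salmon: uses 260 kcal, +497.0 mg potassium (running total 1481.0 mg).
Take 0.7312 servings of kidney beans: uses 185 kcal, +255.2 mg potassium (running total 1736.2 mg).
Greedy by best ratio exhausts the calories allowance optimally: 1736.2 mg.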